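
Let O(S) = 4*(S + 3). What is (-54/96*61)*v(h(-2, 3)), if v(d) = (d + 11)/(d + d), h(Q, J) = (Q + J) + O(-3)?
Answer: -1647/8 ≈ -205.88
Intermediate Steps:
O(S) = 12 + 4*S (O(S) = 4*(3 + S) = 12 + 4*S)
h(Q, J) = J + Q (h(Q, J) = (Q + J) + (12 + 4*(-3)) = (J + Q) + (12 - 12) = (J + Q) + 0 = J + Q)
v(d) = (11 + d)/(2*d) (v(d) = (11 + d)/((2*d)) = (11 + d)*(1/(2*d)) = (11 + d)/(2*d))
(-54/96*61)*v(h(-2, 3)) = (-54/96*61)*((11 + (3 - 2))/(2*(3 - 2))) = (-54*1/96*61)*((½)*(11 + 1)/1) = (-9/16*61)*((½)*1*12) = -549/16*6 = -1647/8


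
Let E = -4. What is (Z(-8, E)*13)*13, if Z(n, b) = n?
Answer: -1352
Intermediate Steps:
(Z(-8, E)*13)*13 = -8*13*13 = -104*13 = -1352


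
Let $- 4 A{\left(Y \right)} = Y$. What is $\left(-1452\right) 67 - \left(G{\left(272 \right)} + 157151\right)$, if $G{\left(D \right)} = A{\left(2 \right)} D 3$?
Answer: $-254027$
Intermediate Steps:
$A{\left(Y \right)} = - \frac{Y}{4}$
$G{\left(D \right)} = - \frac{3 D}{2}$ ($G{\left(D \right)} = \left(- \frac{1}{4}\right) 2 D 3 = - \frac{D}{2} \cdot 3 = - \frac{3 D}{2}$)
$\left(-1452\right) 67 - \left(G{\left(272 \right)} + 157151\right) = \left(-1452\right) 67 - \left(\left(- \frac{3}{2}\right) 272 + 157151\right) = -97284 - \left(-408 + 157151\right) = -97284 - 156743 = -254027$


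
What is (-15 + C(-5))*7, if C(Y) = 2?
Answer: -91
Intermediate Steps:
(-15 + C(-5))*7 = (-15 + 2)*7 = -13*7 = -91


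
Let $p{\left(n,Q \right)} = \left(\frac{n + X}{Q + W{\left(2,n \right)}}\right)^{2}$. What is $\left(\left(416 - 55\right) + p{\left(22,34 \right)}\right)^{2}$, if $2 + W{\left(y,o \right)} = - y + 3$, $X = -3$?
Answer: $\frac{154834380100}{1185921} \approx 1.3056 \cdot 10^{5}$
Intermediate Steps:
$W{\left(y,o \right)} = 1 - y$ ($W{\left(y,o \right)} = -2 - \left(-3 + y\right) = 1 - y$)
$p{\left(n,Q \right)} = \frac{\left(-3 + n\right)^{2}}{\left(-1 + Q\right)^{2}}$ ($p{\left(n,Q \right)} = \left(\frac{n - 3}{Q + \left(1 - 2\right)}\right)^{2} = \left(\frac{-3 + n}{Q + \left(1 - 2\right)}\right)^{2} = \left(\frac{-3 + n}{Q - 1}\right)^{2} = \left(\frac{-3 + n}{-1 + Q}\right)^{2} = \frac{\left(-3 + n\right)^{2}}{\left(-1 + Q\right)^{2}}$)
$\left(\left(416 - 55\right) + p{\left(22,34 \right)}\right)^{2} = \left(\left(416 - 55\right) + \frac{\left(-3 + 22\right)^{2}}{\left(-1 + 34\right)^{2}}\right)^{2} = \left(361 + \frac{19^{2}}{1089}\right)^{2} = \left(361 + \frac{1}{1089} \cdot 361\right)^{2} = \left(361 + \frac{361}{1089}\right)^{2} = \left(\frac{393490}{1089}\right)^{2} = \frac{154834380100}{1185921}$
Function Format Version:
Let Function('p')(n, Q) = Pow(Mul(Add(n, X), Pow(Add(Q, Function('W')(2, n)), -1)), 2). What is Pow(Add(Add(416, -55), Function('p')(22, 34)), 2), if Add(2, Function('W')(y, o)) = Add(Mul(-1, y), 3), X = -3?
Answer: Rational(154834380100, 1185921) ≈ 1.3056e+5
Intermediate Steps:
Function('W')(y, o) = Add(1, Mul(-1, y)) (Function('W')(y, o) = Add(-2, Add(Mul(-1, y), 3)) = Add(-2, Add(3, Mul(-1, y))) = Add(1, Mul(-1, y)))
Function('p')(n, Q) = Mul(Pow(Add(-1, Q), -2), Pow(Add(-3, n), 2)) (Function('p')(n, Q) = Pow(Mul(Add(n, -3), Pow(Add(Q, Add(1, Mul(-1, 2))), -1)), 2) = Pow(Mul(Add(-3, n), Pow(Add(Q, Add(1, -2)), -1)), 2) = Pow(Mul(Add(-3, n), Pow(Add(Q, -1), -1)), 2) = Pow(Mul(Add(-3, n), Pow(Add(-1, Q), -1)), 2) = Pow(Mul(Pow(Add(-1, Q), -1), Add(-3, n)), 2) = Mul(Pow(Add(-1, Q), -2), Pow(Add(-3, n), 2)))
Pow(Add(Add(416, -55), Function('p')(22, 34)), 2) = Pow(Add(Add(416, -55), Mul(Pow(Add(-1, 34), -2), Pow(Add(-3, 22), 2))), 2) = Pow(Add(361, Mul(Pow(33, -2), Pow(19, 2))), 2) = Pow(Add(361, Mul(Rational(1, 1089), 361)), 2) = Pow(Add(361, Rational(361, 1089)), 2) = Pow(Rational(393490, 1089), 2) = Rational(154834380100, 1185921)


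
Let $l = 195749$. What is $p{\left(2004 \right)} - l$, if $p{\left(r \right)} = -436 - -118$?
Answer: $-196067$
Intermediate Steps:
$p{\left(r \right)} = -318$ ($p{\left(r \right)} = -436 + 118 = -318$)
$p{\left(2004 \right)} - l = -318 - 195749 = -196067$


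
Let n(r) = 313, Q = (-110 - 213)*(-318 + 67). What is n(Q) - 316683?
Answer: -316370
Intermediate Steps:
Q = 81073 (Q = -323*(-251) = 81073)
n(Q) - 316683 = 313 - 316683 = -316370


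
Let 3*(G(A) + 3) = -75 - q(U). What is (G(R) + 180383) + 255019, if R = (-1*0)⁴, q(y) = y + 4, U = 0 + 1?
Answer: 1306117/3 ≈ 4.3537e+5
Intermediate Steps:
U = 1
q(y) = 4 + y
R = 0 (R = 0⁴ = 0)
G(A) = -89/3 (G(A) = -3 + (-75 - (4 + 1))/3 = -3 + (-75 - 1*5)/3 = -3 + (-75 - 5)/3 = -3 + (⅓)*(-80) = -3 - 80/3 = -89/3)
(G(R) + 180383) + 255019 = (-89/3 + 180383) + 255019 = 541060/3 + 255019 = 1306117/3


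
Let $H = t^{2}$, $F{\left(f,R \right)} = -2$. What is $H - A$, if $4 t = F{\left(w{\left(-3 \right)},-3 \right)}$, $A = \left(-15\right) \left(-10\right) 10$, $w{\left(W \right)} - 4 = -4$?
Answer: $- \frac{5999}{4} \approx -1499.8$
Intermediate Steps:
$w{\left(W \right)} = 0$ ($w{\left(W \right)} = 4 - 4 = 0$)
$A = 1500$ ($A = 150 \cdot 10 = 1500$)
$t = - \frac{1}{2}$ ($t = \frac{1}{4} \left(-2\right) = - \frac{1}{2} \approx -0.5$)
$H = \frac{1}{4}$ ($H = \left(- \frac{1}{2}\right)^{2} = \frac{1}{4} \approx 0.25$)
$H - A = \frac{1}{4} - 1500 = - \frac{5999}{4}$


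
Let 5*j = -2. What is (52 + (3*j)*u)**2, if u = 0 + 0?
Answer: 2704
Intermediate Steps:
j = -2/5 (j = (1/5)*(-2) = -2/5 ≈ -0.40000)
u = 0
(52 + (3*j)*u)**2 = (52 + (3*(-2/5))*0)**2 = (52 - 6/5*0)**2 = (52 + 0)**2 = 52**2 = 2704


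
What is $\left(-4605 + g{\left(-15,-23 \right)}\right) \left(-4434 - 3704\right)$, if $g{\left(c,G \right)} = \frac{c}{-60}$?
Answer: $\frac{74946911}{2} \approx 3.7473 \cdot 10^{7}$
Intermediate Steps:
$g{\left(c,G \right)} = - \frac{c}{60}$ ($g{\left(c,G \right)} = c \left(- \frac{1}{60}\right) = - \frac{c}{60}$)
$\left(-4605 + g{\left(-15,-23 \right)}\right) \left(-4434 - 3704\right) = \left(-4605 - - \frac{1}{4}\right) \left(-4434 - 3704\right) = \left(-4605 + \frac{1}{4}\right) \left(-8138\right) = \left(- \frac{18419}{4}\right) \left(-8138\right) = \frac{74946911}{2}$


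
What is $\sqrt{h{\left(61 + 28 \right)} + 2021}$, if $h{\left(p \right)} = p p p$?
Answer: $61 \sqrt{190} \approx 840.83$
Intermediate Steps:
$h{\left(p \right)} = p^{3}$ ($h{\left(p \right)} = p^{2} p = p^{3}$)
$\sqrt{h{\left(61 + 28 \right)} + 2021} = \sqrt{\left(61 + 28\right)^{3} + 2021} = \sqrt{89^{3} + 2021} = \sqrt{704969 + 2021} = \sqrt{706990} = 61 \sqrt{190}$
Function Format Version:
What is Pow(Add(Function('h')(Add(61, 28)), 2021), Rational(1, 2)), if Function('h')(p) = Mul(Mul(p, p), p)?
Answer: Mul(61, Pow(190, Rational(1, 2))) ≈ 840.83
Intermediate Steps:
Function('h')(p) = Pow(p, 3) (Function('h')(p) = Mul(Pow(p, 2), p) = Pow(p, 3))
Pow(Add(Function('h')(Add(61, 28)), 2021), Rational(1, 2)) = Pow(Add(Pow(Add(61, 28), 3), 2021), Rational(1, 2)) = Pow(Add(Pow(89, 3), 2021), Rational(1, 2)) = Pow(Add(704969, 2021), Rational(1, 2)) = Pow(706990, Rational(1, 2)) = Mul(61, Pow(190, Rational(1, 2)))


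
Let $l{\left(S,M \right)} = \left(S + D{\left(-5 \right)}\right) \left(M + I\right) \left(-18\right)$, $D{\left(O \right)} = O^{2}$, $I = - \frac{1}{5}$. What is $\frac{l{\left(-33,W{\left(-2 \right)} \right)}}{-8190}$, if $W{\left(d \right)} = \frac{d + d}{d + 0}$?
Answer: $- \frac{72}{2275} \approx -0.031648$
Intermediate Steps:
$I = - \frac{1}{5}$ ($I = \left(-1\right) \frac{1}{5} = - \frac{1}{5} \approx -0.2$)
$W{\left(d \right)} = 2$ ($W{\left(d \right)} = \frac{2 d}{d} = 2$)
$l{\left(S,M \right)} = - 18 \left(25 + S\right) \left(- \frac{1}{5} + M\right)$ ($l{\left(S,M \right)} = \left(S + \left(-5\right)^{2}\right) \left(M - \frac{1}{5}\right) \left(-18\right) = \left(S + 25\right) \left(- \frac{1}{5} + M\right) \left(-18\right) = \left(25 + S\right) \left(- \frac{1}{5} + M\right) \left(-18\right) = - 18 \left(25 + S\right) \left(- \frac{1}{5} + M\right)$)
$\frac{l{\left(-33,W{\left(-2 \right)} \right)}}{-8190} = \frac{90 - 900 + \frac{18}{5} \left(-33\right) - 36 \left(-33\right)}{-8190} = \left(90 - 900 - \frac{594}{5} + 1188\right) \left(- \frac{1}{8190}\right) = \frac{1296}{5} \left(- \frac{1}{8190}\right) = - \frac{72}{2275}$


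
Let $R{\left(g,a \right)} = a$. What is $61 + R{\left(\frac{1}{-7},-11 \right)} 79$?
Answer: $-808$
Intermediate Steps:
$61 + R{\left(\frac{1}{-7},-11 \right)} 79 = 61 - 869 = -808$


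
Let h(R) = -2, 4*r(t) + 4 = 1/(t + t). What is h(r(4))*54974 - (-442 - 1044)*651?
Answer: 857438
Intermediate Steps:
r(t) = -1 + 1/(8*t) (r(t) = -1 + 1/(4*(t + t)) = -1 + 1/(4*((2*t))) = -1 + (1/(2*t))/4 = -1 + 1/(8*t))
h(r(4))*54974 - (-442 - 1044)*651 = -2*54974 - (-442 - 1044)*651 = -109948 - (-1486)*651 = -109948 - 1*(-967386) = -109948 + 967386 = 857438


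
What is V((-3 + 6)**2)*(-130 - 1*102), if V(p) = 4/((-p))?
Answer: 928/9 ≈ 103.11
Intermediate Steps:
V(p) = -4/p (V(p) = 4*(-1/p) = -4/p)
V((-3 + 6)**2)*(-130 - 1*102) = (-4/(-3 + 6)**2)*(-130 - 1*102) = (-4/(3**2))*(-130 - 102) = -4/9*(-232) = 928/9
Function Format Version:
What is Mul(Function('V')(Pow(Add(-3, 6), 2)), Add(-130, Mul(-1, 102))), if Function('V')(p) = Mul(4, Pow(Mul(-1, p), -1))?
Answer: Rational(928, 9) ≈ 103.11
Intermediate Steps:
Function('V')(p) = Mul(-4, Pow(p, -1)) (Function('V')(p) = Mul(4, Mul(-1, Pow(p, -1))) = Mul(-4, Pow(p, -1)))
Mul(Function('V')(Pow(Add(-3, 6), 2)), Add(-130, Mul(-1, 102))) = Mul(Mul(-4, Pow(Pow(Add(-3, 6), 2), -1)), Add(-130, Mul(-1, 102))) = Mul(Mul(-4, Pow(Pow(3, 2), -1)), Add(-130, -102)) = Mul(Mul(-4, Pow(9, -1)), -232) = Mul(Mul(-4, Rational(1, 9)), -232) = Mul(Rational(-4, 9), -232) = Rational(928, 9)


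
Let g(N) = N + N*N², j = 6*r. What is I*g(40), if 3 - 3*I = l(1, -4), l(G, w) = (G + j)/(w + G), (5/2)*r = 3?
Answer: 1101488/9 ≈ 1.2239e+5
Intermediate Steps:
r = 6/5 (r = (⅖)*3 = 6/5 ≈ 1.2000)
j = 36/5 (j = 6*(6/5) = 36/5 ≈ 7.2000)
g(N) = N + N³
l(G, w) = (36/5 + G)/(G + w) (l(G, w) = (G + 36/5)/(w + G) = (36/5 + G)/(G + w))
I = 86/45 (I = 1 - (36/5 + 1)/(3*(1 - 4)) = 1 - 41/(3*(-3)*5) = 1 - (-1)*41/(9*5) = 1 - ⅓*(-41/15) = 1 + 41/45 = 86/45 ≈ 1.9111)
I*g(40) = 86*(40 + 40³)/45 = 86*(40 + 64000)/45 = (86/45)*64040 = 1101488/9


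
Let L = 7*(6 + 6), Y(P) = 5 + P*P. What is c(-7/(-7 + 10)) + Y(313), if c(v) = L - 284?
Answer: 97774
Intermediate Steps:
Y(P) = 5 + P**2
L = 84 (L = 7*12 = 84)
c(v) = -200 (c(v) = 84 - 284 = -200)
c(-7/(-7 + 10)) + Y(313) = -200 + (5 + 313**2) = -200 + (5 + 97969) = -200 + 97974 = 97774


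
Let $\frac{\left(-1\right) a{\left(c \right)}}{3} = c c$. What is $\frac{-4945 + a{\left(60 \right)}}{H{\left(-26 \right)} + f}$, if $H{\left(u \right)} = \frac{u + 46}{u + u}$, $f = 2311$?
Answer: $- \frac{204685}{30038} \approx -6.8142$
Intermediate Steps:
$H{\left(u \right)} = \frac{46 + u}{2 u}$
$a{\left(c \right)} = - 3 c^{2}$ ($a{\left(c \right)} = - 3 c c = - 3 c^{2}$)
$\frac{-4945 + a{\left(60 \right)}}{H{\left(-26 \right)} + f} = \frac{-4945 - 3 \cdot 60^{2}}{\frac{46 - 26}{2 \left(-26\right)} + 2311} = \frac{-4945 - 10800}{\frac{1}{2} \left(- \frac{1}{26}\right) 20 + 2311} = \frac{-4945 - 10800}{- \frac{5}{13} + 2311} = - \frac{15745}{\frac{30038}{13}} = \left(-15745\right) \frac{13}{30038} = - \frac{204685}{30038}$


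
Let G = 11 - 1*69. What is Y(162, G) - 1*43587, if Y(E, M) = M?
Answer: -43645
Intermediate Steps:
G = -58 (G = 11 - 69 = -58)
Y(162, G) - 1*43587 = -58 - 1*43587 = -58 - 43587 = -43645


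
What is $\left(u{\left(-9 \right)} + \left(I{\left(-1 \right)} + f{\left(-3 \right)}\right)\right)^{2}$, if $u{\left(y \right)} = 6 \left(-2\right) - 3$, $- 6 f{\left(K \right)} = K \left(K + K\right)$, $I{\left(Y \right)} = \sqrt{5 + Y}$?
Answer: $256$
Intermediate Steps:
$f{\left(K \right)} = - \frac{K^{2}}{3}$ ($f{\left(K \right)} = - \frac{K \left(K + K\right)}{6} = - \frac{K 2 K}{6} = - \frac{2 K^{2}}{6} = - \frac{K^{2}}{3}$)
$u{\left(y \right)} = -15$ ($u{\left(y \right)} = -12 - 3 = -15$)
$\left(u{\left(-9 \right)} + \left(I{\left(-1 \right)} + f{\left(-3 \right)}\right)\right)^{2} = \left(-15 + \left(\sqrt{5 - 1} - \frac{\left(-3\right)^{2}}{3}\right)\right)^{2} = \left(-15 + \left(\sqrt{4} - 3\right)\right)^{2} = \left(-15 + \left(2 - 3\right)\right)^{2} = \left(-15 - 1\right)^{2} = \left(-16\right)^{2} = 256$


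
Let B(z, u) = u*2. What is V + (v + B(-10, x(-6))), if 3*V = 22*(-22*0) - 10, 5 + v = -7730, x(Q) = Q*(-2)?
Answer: -23143/3 ≈ -7714.3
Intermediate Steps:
x(Q) = -2*Q
B(z, u) = 2*u
v = -7735 (v = -5 - 7730 = -7735)
V = -10/3 (V = (22*(-22*0) - 10)/3 = (22*0 - 10)/3 = (0 - 10)/3 = (⅓)*(-10) = -10/3 ≈ -3.3333)
V + (v + B(-10, x(-6))) = -10/3 + (-7735 + 2*(-2*(-6))) = -10/3 + (-7735 + 2*12) = -10/3 + (-7735 + 24) = -10/3 - 7711 = -23143/3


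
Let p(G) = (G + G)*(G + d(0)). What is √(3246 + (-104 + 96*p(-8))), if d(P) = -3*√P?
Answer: √15430 ≈ 124.22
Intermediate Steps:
p(G) = 2*G² (p(G) = (G + G)*(G - 3*√0) = (2*G)*(G - 3*0) = (2*G)*(G + 0) = (2*G)*G = 2*G²)
√(3246 + (-104 + 96*p(-8))) = √(3246 + (-104 + 96*(2*(-8)²))) = √(3246 + (-104 + 96*(2*64))) = √(3246 + (-104 + 96*128)) = √(3246 + (-104 + 12288)) = √(3246 + 12184) = √15430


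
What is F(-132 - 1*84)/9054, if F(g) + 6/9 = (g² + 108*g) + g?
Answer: 34667/13581 ≈ 2.5526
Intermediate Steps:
F(g) = -⅔ + g² + 109*g (F(g) = -⅔ + ((g² + 108*g) + g) = -⅔ + (g² + 109*g) = -⅔ + g² + 109*g)
F(-132 - 1*84)/9054 = (-⅔ + (-132 - 1*84)² + 109*(-132 - 1*84))/9054 = (-⅔ + (-132 - 84)² + 109*(-132 - 84))*(1/9054) = (-⅔ + (-216)² + 109*(-216))*(1/9054) = (-⅔ + 46656 - 23544)*(1/9054) = (69334/3)*(1/9054) = 34667/13581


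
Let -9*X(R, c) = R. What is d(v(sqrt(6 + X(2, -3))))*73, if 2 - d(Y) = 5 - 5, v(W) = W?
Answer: 146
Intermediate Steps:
X(R, c) = -R/9
d(Y) = 2 (d(Y) = 2 - (5 - 5) = 2 - 1*0 = 2 + 0 = 2)
d(v(sqrt(6 + X(2, -3))))*73 = 2*73 = 146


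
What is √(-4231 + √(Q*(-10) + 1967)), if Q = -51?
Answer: √(-4231 + √2477) ≈ 64.662*I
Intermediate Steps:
√(-4231 + √(Q*(-10) + 1967)) = √(-4231 + √(-51*(-10) + 1967)) = √(-4231 + √(510 + 1967)) = √(-4231 + √2477)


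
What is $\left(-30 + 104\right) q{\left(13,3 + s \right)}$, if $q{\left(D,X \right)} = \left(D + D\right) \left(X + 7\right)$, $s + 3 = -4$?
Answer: $5772$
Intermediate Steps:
$s = -7$ ($s = -3 - 4 = -7$)
$q{\left(D,X \right)} = 2 D \left(7 + X\right)$
$\left(-30 + 104\right) q{\left(13,3 + s \right)} = \left(-30 + 104\right) 2 \cdot 13 \left(7 + \left(3 - 7\right)\right) = 74 \cdot 2 \cdot 13 \left(7 - 4\right) = 74 \cdot 2 \cdot 13 \cdot 3 = 74 \cdot 78 = 5772$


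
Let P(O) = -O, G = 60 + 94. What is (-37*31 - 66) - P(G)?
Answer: -1059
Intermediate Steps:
G = 154
(-37*31 - 66) - P(G) = (-37*31 - 66) - (-1)*154 = (-1147 - 66) - 1*(-154) = -1213 + 154 = -1059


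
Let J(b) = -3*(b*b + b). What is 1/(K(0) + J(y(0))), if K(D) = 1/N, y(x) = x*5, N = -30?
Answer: -30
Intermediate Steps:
y(x) = 5*x
K(D) = -1/30 (K(D) = 1/(-30) = -1/30)
J(b) = -3*b - 3*b**2 (J(b) = -3*(b**2 + b) = -3*(b + b**2) = -3*b - 3*b**2)
1/(K(0) + J(y(0))) = 1/(-1/30 - 3*5*0*(1 + 5*0)) = 1/(-1/30 - 3*0*(1 + 0)) = 1/(-1/30 - 3*0*1) = 1/(-1/30 + 0) = 1/(-1/30) = -30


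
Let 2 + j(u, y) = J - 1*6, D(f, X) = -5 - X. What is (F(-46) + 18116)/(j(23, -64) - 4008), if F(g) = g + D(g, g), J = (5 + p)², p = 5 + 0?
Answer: -18111/3916 ≈ -4.6249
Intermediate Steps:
p = 5
J = 100 (J = (5 + 5)² = 10² = 100)
F(g) = -5 (F(g) = g + (-5 - g) = -5)
j(u, y) = 92 (j(u, y) = -2 + (100 - 1*6) = -2 + (100 - 6) = -2 + 94 = 92)
(F(-46) + 18116)/(j(23, -64) - 4008) = (-5 + 18116)/(92 - 4008) = 18111/(-3916) = 18111*(-1/3916) = -18111/3916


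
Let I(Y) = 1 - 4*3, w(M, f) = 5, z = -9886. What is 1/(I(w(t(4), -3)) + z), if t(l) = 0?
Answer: -1/9897 ≈ -0.00010104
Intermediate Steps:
I(Y) = -11 (I(Y) = 1 - 12 = -11)
1/(I(w(t(4), -3)) + z) = 1/(-11 - 9886) = 1/(-9897) = -1/9897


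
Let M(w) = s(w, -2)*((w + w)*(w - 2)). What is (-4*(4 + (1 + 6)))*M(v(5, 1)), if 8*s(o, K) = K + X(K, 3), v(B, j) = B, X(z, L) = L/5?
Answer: 231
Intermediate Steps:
X(z, L) = L/5 (X(z, L) = L*(1/5) = L/5)
s(o, K) = 3/40 + K/8 (s(o, K) = (K + (1/5)*3)/8 = (K + 3/5)/8 = (3/5 + K)/8 = 3/40 + K/8)
M(w) = -7*w*(-2 + w)/20 (M(w) = (3/40 + (1/8)*(-2))*((w + w)*(w - 2)) = (3/40 - 1/4)*((2*w)*(-2 + w)) = -7*w*(-2 + w)/20)
(-4*(4 + (1 + 6)))*M(v(5, 1)) = (-4*(4 + (1 + 6)))*((7/20)*5*(2 - 1*5)) = (-4*(4 + 7))*((7/20)*5*(2 - 5)) = (-4*11)*((7/20)*5*(-3)) = -44*(-21/4) = 231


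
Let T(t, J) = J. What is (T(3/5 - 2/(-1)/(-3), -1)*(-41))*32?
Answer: 1312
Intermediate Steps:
(T(3/5 - 2/(-1)/(-3), -1)*(-41))*32 = -1*(-41)*32 = 41*32 = 1312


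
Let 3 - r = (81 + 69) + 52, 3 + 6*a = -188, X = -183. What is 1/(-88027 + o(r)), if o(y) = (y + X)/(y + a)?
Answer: -1385/121915103 ≈ -1.1360e-5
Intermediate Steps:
a = -191/6 (a = -½ + (⅙)*(-188) = -½ - 94/3 = -191/6 ≈ -31.833)
r = -199 (r = 3 - ((81 + 69) + 52) = 3 - (150 + 52) = 3 - 1*202 = 3 - 202 = -199)
o(y) = (-183 + y)/(-191/6 + y) (o(y) = (y - 183)/(y - 191/6) = (-183 + y)/(-191/6 + y))
1/(-88027 + o(r)) = 1/(-88027 + 6*(-183 - 199)/(-191 + 6*(-199))) = 1/(-88027 + 6*(-382)/(-191 - 1194)) = 1/(-88027 + 6*(-382)/(-1385)) = 1/(-88027 + 6*(-1/1385)*(-382)) = 1/(-88027 + 2292/1385) = 1/(-121915103/1385) = -1385/121915103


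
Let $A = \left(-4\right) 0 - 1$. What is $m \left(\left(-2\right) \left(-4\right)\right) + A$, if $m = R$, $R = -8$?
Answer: $-65$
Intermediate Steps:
$m = -8$
$A = -1$ ($A = 0 - 1 = -1$)
$m \left(\left(-2\right) \left(-4\right)\right) + A = - 8 \left(\left(-2\right) \left(-4\right)\right) - 1 = \left(-8\right) 8 - 1 = -64 - 1 = -65$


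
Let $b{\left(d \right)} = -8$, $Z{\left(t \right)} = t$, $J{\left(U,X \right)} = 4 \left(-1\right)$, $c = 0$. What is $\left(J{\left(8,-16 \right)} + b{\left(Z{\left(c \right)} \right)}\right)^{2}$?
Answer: $144$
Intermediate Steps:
$J{\left(U,X \right)} = -4$
$\left(J{\left(8,-16 \right)} + b{\left(Z{\left(c \right)} \right)}\right)^{2} = \left(-4 - 8\right)^{2} = \left(-12\right)^{2} = 144$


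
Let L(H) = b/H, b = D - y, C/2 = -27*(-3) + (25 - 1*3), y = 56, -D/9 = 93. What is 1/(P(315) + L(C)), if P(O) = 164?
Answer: 206/32891 ≈ 0.0062631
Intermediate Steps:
D = -837 (D = -9*93 = -837)
C = 206 (C = 2*(-27*(-3) + (25 - 1*3)) = 2*(81 + (25 - 3)) = 2*(81 + 22) = 2*103 = 206)
b = -893 (b = -837 - 1*56 = -837 - 56 = -893)
L(H) = -893/H
1/(P(315) + L(C)) = 1/(164 - 893/206) = 1/(32891/206) = 206/32891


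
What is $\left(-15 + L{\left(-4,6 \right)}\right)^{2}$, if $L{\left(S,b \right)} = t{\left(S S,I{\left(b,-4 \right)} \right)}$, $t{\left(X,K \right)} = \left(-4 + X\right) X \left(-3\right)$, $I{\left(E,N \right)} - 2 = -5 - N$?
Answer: $349281$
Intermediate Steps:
$I{\left(E,N \right)} = -3 - N$ ($I{\left(E,N \right)} = 2 - \left(5 + N\right) = -3 - N$)
$t{\left(X,K \right)} = - 3 X \left(-4 + X\right)$ ($t{\left(X,K \right)} = \left(-4 + X\right) \left(- 3 X\right) = - 3 X \left(-4 + X\right)$)
$L{\left(S,b \right)} = 3 S^{2} \left(4 - S^{2}\right)$ ($L{\left(S,b \right)} = 3 S S \left(4 - S S\right) = 3 S^{2} \left(4 - S^{2}\right)$)
$\left(-15 + L{\left(-4,6 \right)}\right)^{2} = \left(-15 + 3 \left(-4\right)^{2} \left(4 - \left(-4\right)^{2}\right)\right)^{2} = \left(-15 + 3 \cdot 16 \left(4 - 16\right)\right)^{2} = \left(-15 + 3 \cdot 16 \left(-12\right)\right)^{2} = \left(-15 - 576\right)^{2} = \left(-591\right)^{2} = 349281$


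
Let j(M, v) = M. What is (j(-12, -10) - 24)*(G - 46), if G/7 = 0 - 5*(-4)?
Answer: -3384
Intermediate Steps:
G = 140 (G = 7*(0 - 5*(-4)) = 7*(0 + 20) = 7*20 = 140)
(j(-12, -10) - 24)*(G - 46) = (-12 - 24)*(140 - 46) = -36*94 = -3384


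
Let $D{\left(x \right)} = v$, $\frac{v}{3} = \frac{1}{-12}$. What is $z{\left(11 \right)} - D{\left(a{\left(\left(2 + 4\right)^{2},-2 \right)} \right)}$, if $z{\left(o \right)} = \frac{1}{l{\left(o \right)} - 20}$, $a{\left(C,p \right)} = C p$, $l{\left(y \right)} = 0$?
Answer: $\frac{1}{5} \approx 0.2$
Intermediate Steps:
$z{\left(o \right)} = - \frac{1}{20}$ ($z{\left(o \right)} = \frac{1}{0 - 20} = \frac{1}{-20} = - \frac{1}{20}$)
$v = - \frac{1}{4}$ ($v = \frac{3}{-12} = 3 \left(- \frac{1}{12}\right) = - \frac{1}{4} \approx -0.25$)
$D{\left(x \right)} = - \frac{1}{4}$
$z{\left(11 \right)} - D{\left(a{\left(\left(2 + 4\right)^{2},-2 \right)} \right)} = - \frac{1}{20} - - \frac{1}{4} = - \frac{1}{20} + \frac{1}{4} = \frac{1}{5}$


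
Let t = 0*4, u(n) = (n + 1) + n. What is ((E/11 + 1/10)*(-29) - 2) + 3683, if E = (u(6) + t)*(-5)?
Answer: 423441/110 ≈ 3849.5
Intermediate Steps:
u(n) = 1 + 2*n (u(n) = (1 + n) + n = 1 + 2*n)
t = 0
E = -65 (E = ((1 + 2*6) + 0)*(-5) = ((1 + 12) + 0)*(-5) = (13 + 0)*(-5) = 13*(-5) = -65)
((E/11 + 1/10)*(-29) - 2) + 3683 = ((-65/11 + 1/10)*(-29) - 2) + 3683 = ((-65*1/11 + 1*(⅒))*(-29) - 2) + 3683 = ((-65/11 + ⅒)*(-29) - 2) + 3683 = (-639/110*(-29) - 2) + 3683 = (18531/110 - 2) + 3683 = 18311/110 + 3683 = 423441/110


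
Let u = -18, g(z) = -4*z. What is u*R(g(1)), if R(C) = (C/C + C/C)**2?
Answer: -72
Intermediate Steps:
R(C) = 4 (R(C) = (1 + 1)**2 = 2**2 = 4)
u*R(g(1)) = -18*4 = -72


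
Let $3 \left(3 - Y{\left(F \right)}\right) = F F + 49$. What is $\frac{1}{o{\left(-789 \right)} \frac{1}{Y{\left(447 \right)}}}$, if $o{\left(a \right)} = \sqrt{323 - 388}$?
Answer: $\frac{15373 i \sqrt{65}}{15} \approx 8262.7 i$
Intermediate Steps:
$o{\left(a \right)} = i \sqrt{65}$ ($o{\left(a \right)} = \sqrt{-65} = i \sqrt{65}$)
$Y{\left(F \right)} = - \frac{40}{3} - \frac{F^{2}}{3}$ ($Y{\left(F \right)} = 3 - \frac{F F + 49}{3} = 3 - \frac{F^{2} + 49}{3} = 3 - \frac{49 + F^{2}}{3} = 3 - \left(\frac{49}{3} + \frac{F^{2}}{3}\right) = - \frac{40}{3} - \frac{F^{2}}{3}$)
$\frac{1}{o{\left(-789 \right)} \frac{1}{Y{\left(447 \right)}}} = \frac{1}{i \sqrt{65} \frac{1}{- \frac{40}{3} - \frac{447^{2}}{3}}} = \frac{1}{i \sqrt{65} \frac{1}{- \frac{40}{3} - 66603}} = \frac{1}{i \sqrt{65} \frac{1}{- \frac{199849}{3}}} = \frac{1}{i \sqrt{65} \left(- \frac{3}{199849}\right)} = \frac{1}{\left(- \frac{3}{199849}\right) i \sqrt{65}} = \frac{15373 i \sqrt{65}}{15}$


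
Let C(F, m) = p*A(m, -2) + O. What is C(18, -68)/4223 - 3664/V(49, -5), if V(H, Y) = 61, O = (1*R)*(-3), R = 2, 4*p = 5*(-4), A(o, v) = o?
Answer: -15452698/257603 ≈ -59.986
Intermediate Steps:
p = -5 (p = (5*(-4))/4 = (¼)*(-20) = -5)
O = -6 (O = (1*2)*(-3) = 2*(-3) = -6)
C(F, m) = -6 - 5*m (C(F, m) = -5*m - 6 = -6 - 5*m)
C(18, -68)/4223 - 3664/V(49, -5) = (-6 - 5*(-68))/4223 - 3664/61 = (-6 + 340)*(1/4223) - 3664*1/61 = 334*(1/4223) - 3664/61 = 334/4223 - 3664/61 = -15452698/257603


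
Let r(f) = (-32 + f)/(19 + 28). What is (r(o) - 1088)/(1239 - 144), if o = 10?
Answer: -51158/51465 ≈ -0.99403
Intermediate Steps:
r(f) = -32/47 + f/47 (r(f) = (-32 + f)/47 = (-32 + f)*(1/47) = -32/47 + f/47)
(r(o) - 1088)/(1239 - 144) = ((-32/47 + (1/47)*10) - 1088)/(1239 - 144) = ((-32/47 + 10/47) - 1088)/1095 = (-22/47 - 1088)*(1/1095) = -51158/47*1/1095 = -51158/51465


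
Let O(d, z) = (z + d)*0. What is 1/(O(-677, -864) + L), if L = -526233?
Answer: -1/526233 ≈ -1.9003e-6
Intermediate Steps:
O(d, z) = 0 (O(d, z) = (d + z)*0 = 0)
1/(O(-677, -864) + L) = 1/(0 - 526233) = 1/(-526233) = -1/526233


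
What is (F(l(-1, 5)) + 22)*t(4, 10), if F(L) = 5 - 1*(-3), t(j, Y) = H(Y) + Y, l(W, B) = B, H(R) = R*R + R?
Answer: 3600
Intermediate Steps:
H(R) = R + R² (H(R) = R² + R = R + R²)
t(j, Y) = Y + Y*(1 + Y) (t(j, Y) = Y*(1 + Y) + Y = Y + Y*(1 + Y))
F(L) = 8 (F(L) = 5 + 3 = 8)
(F(l(-1, 5)) + 22)*t(4, 10) = (8 + 22)*(10*(2 + 10)) = 30*(10*12) = 30*120 = 3600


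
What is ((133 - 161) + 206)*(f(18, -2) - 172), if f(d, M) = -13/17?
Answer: -522786/17 ≈ -30752.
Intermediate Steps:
f(d, M) = -13/17 (f(d, M) = -13*1/17 = -13/17)
((133 - 161) + 206)*(f(18, -2) - 172) = ((133 - 161) + 206)*(-13/17 - 172) = (-28 + 206)*(-2937/17) = 178*(-2937/17) = -522786/17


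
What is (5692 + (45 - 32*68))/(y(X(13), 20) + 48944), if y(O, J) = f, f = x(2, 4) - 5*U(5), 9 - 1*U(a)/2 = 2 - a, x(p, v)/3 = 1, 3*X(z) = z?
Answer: 3561/48827 ≈ 0.072931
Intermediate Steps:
X(z) = z/3
x(p, v) = 3 (x(p, v) = 3*1 = 3)
U(a) = 14 + 2*a (U(a) = 18 - 2*(2 - a) = 18 + (-4 + 2*a) = 14 + 2*a)
f = -117 (f = 3 - 5*(14 + 2*5) = 3 - 5*(14 + 10) = 3 - 5*24 = 3 - 120 = -117)
y(O, J) = -117
(5692 + (45 - 32*68))/(y(X(13), 20) + 48944) = (5692 + (45 - 32*68))/(-117 + 48944) = (5692 + (45 - 2176))/48827 = (5692 - 2131)*(1/48827) = 3561*(1/48827) = 3561/48827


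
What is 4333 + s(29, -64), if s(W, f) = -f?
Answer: 4397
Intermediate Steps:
4333 + s(29, -64) = 4333 - 1*(-64) = 4333 + 64 = 4397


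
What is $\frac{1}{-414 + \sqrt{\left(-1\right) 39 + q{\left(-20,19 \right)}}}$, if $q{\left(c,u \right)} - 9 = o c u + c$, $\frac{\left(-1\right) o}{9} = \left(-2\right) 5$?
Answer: $- \frac{207}{102823} - \frac{5 i \sqrt{1370}}{205646} \approx -0.0020132 - 0.00089993 i$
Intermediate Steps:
$o = 90$ ($o = - 9 \left(\left(-2\right) 5\right) = \left(-9\right) \left(-10\right) = 90$)
$q{\left(c,u \right)} = 9 + c + 90 c u$ ($q{\left(c,u \right)} = 9 + \left(90 c u + c\right) = 9 + \left(c + 90 c u\right) = 9 + c + 90 c u$)
$\frac{1}{-414 + \sqrt{\left(-1\right) 39 + q{\left(-20,19 \right)}}} = \frac{1}{-414 + \sqrt{\left(-1\right) 39 + \left(9 - 20 + 90 \left(-20\right) 19\right)}} = \frac{1}{-414 + \sqrt{-39 - 34211}} = \frac{1}{-414 + \sqrt{-34250}} = \frac{1}{-414 + 5 i \sqrt{1370}}$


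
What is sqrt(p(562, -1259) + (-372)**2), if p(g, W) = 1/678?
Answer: sqrt(63612911334)/678 ≈ 372.00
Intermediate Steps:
p(g, W) = 1/678
sqrt(p(562, -1259) + (-372)**2) = sqrt(1/678 + (-372)**2) = sqrt(1/678 + 138384) = sqrt(93824353/678) = sqrt(63612911334)/678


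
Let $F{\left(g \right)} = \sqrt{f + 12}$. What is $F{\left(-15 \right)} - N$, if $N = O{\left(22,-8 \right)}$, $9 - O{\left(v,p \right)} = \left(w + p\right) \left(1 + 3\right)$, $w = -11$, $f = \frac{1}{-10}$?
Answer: $-85 + \frac{\sqrt{1190}}{10} \approx -81.55$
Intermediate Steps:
$f = - \frac{1}{10} \approx -0.1$
$F{\left(g \right)} = \frac{\sqrt{1190}}{10}$ ($F{\left(g \right)} = \sqrt{- \frac{1}{10} + 12} = \sqrt{\frac{119}{10}} = \frac{\sqrt{1190}}{10}$)
$O{\left(v,p \right)} = 53 - 4 p$ ($O{\left(v,p \right)} = 9 - \left(-11 + p\right) \left(1 + 3\right) = 9 - \left(-11 + p\right) 4 = 9 - \left(-44 + 4 p\right) = 53 - 4 p$)
$N = 85$ ($N = 53 - -32 = 53 + 32 = 85$)
$F{\left(-15 \right)} - N = \frac{\sqrt{1190}}{10} - 85 = -85 + \frac{\sqrt{1190}}{10}$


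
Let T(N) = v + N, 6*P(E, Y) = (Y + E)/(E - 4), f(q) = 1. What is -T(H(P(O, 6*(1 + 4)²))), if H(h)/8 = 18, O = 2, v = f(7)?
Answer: -145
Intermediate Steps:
v = 1
P(E, Y) = (E + Y)/(6*(-4 + E)) (P(E, Y) = ((Y + E)/(E - 4))/6 = ((E + Y)/(-4 + E))/6 = (E + Y)/(6*(-4 + E)))
H(h) = 144 (H(h) = 8*18 = 144)
T(N) = 1 + N
-T(H(P(O, 6*(1 + 4)²))) = -(1 + 144) = -1*145 = -145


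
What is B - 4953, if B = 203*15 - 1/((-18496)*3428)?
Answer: -120975381503/63404288 ≈ -1908.0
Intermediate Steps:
B = 193066056961/63404288 (B = 3045 - (-1)/(18496*3428) = 3045 - 1*(-1/63404288) = 3045 + 1/63404288 = 193066056961/63404288 ≈ 3045.0)
B - 4953 = 193066056961/63404288 - 4953 = -120975381503/63404288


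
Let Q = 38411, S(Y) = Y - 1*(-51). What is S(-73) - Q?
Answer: -38433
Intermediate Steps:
S(Y) = 51 + Y (S(Y) = Y + 51 = 51 + Y)
S(-73) - Q = (51 - 73) - 1*38411 = -22 - 38411 = -38433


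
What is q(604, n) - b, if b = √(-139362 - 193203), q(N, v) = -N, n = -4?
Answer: -604 - I*√332565 ≈ -604.0 - 576.68*I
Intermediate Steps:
b = I*√332565 (b = √(-332565) = I*√332565 ≈ 576.68*I)
q(604, n) - b = -1*604 - I*√332565 = -604 - I*√332565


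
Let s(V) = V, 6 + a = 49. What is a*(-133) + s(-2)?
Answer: -5721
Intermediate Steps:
a = 43 (a = -6 + 49 = 43)
a*(-133) + s(-2) = 43*(-133) - 2 = -5719 - 2 = -5721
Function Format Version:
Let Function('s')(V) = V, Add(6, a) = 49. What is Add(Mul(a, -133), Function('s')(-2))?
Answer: -5721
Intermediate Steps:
a = 43 (a = Add(-6, 49) = 43)
Add(Mul(a, -133), Function('s')(-2)) = Add(Mul(43, -133), -2) = Add(-5719, -2) = -5721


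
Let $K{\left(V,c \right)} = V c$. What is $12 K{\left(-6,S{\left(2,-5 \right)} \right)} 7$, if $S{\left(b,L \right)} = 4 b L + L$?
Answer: $22680$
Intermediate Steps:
$S{\left(b,L \right)} = L + 4 L b$ ($S{\left(b,L \right)} = 4 L b + L = L + 4 L b$)
$12 K{\left(-6,S{\left(2,-5 \right)} \right)} 7 = 12 \left(- 6 \left(- 5 \left(1 + 4 \cdot 2\right)\right)\right) 7 = 12 \left(- 6 \left(- 5 \left(1 + 8\right)\right)\right) 7 = 12 \left(- 6 \left(\left(-5\right) 9\right)\right) 7 = 12 \left(\left(-6\right) \left(-45\right)\right) 7 = 12 \cdot 270 \cdot 7 = 3240 \cdot 7 = 22680$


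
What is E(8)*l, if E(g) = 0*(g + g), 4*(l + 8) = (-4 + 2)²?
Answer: 0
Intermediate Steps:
l = -7 (l = -8 + (-4 + 2)²/4 = -8 + (¼)*(-2)² = -8 + (¼)*4 = -8 + 1 = -7)
E(g) = 0 (E(g) = 0*(2*g) = 0)
E(8)*l = 0*(-7) = 0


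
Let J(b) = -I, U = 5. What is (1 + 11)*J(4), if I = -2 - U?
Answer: 84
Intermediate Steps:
I = -7 (I = -2 - 1*5 = -2 - 5 = -7)
J(b) = 7 (J(b) = -1*(-7) = 7)
(1 + 11)*J(4) = (1 + 11)*7 = 12*7 = 84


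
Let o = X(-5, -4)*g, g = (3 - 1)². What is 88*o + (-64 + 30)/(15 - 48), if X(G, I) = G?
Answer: -58046/33 ≈ -1759.0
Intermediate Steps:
g = 4 (g = 2² = 4)
o = -20 (o = -5*4 = -20)
88*o + (-64 + 30)/(15 - 48) = 88*(-20) + (-64 + 30)/(15 - 48) = -1760 - 34/(-33) = -1760 - 34*(-1/33) = -1760 + 34/33 = -58046/33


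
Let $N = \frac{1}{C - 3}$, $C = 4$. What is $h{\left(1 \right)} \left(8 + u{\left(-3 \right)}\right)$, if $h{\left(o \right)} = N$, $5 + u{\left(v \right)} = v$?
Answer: $0$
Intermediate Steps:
$u{\left(v \right)} = -5 + v$
$N = 1$ ($N = \frac{1}{4 - 3} = 1^{-1} = 1$)
$h{\left(o \right)} = 1$
$h{\left(1 \right)} \left(8 + u{\left(-3 \right)}\right) = 1 \left(8 - 8\right) = 1 \cdot 0 = 0$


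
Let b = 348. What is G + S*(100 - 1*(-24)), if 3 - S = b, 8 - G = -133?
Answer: -42639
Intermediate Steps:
G = 141 (G = 8 - 1*(-133) = 8 + 133 = 141)
S = -345 (S = 3 - 1*348 = 3 - 348 = -345)
G + S*(100 - 1*(-24)) = 141 - 345*(100 - 1*(-24)) = 141 - 345*(100 + 24) = 141 - 345*124 = 141 - 42780 = -42639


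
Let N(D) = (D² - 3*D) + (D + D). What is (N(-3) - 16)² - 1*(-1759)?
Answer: 1775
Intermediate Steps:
N(D) = D² - D (N(D) = (D² - 3*D) + 2*D = D² - D)
(N(-3) - 16)² - 1*(-1759) = (-3*(-1 - 3) - 16)² - 1*(-1759) = (-3*(-4) - 16)² + 1759 = (12 - 16)² + 1759 = (-4)² + 1759 = 16 + 1759 = 1775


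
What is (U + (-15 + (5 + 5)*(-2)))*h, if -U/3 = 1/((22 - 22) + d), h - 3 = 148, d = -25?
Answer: -131672/25 ≈ -5266.9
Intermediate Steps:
h = 151 (h = 3 + 148 = 151)
U = 3/25 (U = -3/((22 - 22) - 25) = -3/(0 - 25) = -3/(-25) = -3*(-1/25) = 3/25 ≈ 0.12000)
(U + (-15 + (5 + 5)*(-2)))*h = (3/25 + (-15 + (5 + 5)*(-2)))*151 = (3/25 + (-15 + 10*(-2)))*151 = (3/25 + (-15 - 20))*151 = (3/25 - 35)*151 = -872/25*151 = -131672/25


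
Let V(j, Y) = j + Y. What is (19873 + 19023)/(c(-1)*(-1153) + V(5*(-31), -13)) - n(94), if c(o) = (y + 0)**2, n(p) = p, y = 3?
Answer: -1030126/10545 ≈ -97.689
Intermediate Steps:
c(o) = 9 (c(o) = (3 + 0)**2 = 3**2 = 9)
V(j, Y) = Y + j
(19873 + 19023)/(c(-1)*(-1153) + V(5*(-31), -13)) - n(94) = (19873 + 19023)/(9*(-1153) + (-13 + 5*(-31))) - 1*94 = 38896/(-10377 + (-13 - 155)) - 94 = 38896/(-10377 - 168) - 94 = 38896/(-10545) - 94 = 38896*(-1/10545) - 94 = -38896/10545 - 94 = -1030126/10545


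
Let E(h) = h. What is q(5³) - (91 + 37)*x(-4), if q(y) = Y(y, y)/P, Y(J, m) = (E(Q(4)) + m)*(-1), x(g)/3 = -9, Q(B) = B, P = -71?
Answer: 245505/71 ≈ 3457.8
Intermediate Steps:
x(g) = -27 (x(g) = 3*(-9) = -27)
Y(J, m) = -4 - m (Y(J, m) = (4 + m)*(-1) = -4 - m)
q(y) = 4/71 + y/71 (q(y) = (-4 - y)/(-71) = (-4 - y)*(-1/71) = 4/71 + y/71)
q(5³) - (91 + 37)*x(-4) = (4/71 + (1/71)*5³) - (91 + 37)*(-27) = (4/71 + (1/71)*125) - 128*(-27) = (4/71 + 125/71) - 1*(-3456) = 129/71 + 3456 = 245505/71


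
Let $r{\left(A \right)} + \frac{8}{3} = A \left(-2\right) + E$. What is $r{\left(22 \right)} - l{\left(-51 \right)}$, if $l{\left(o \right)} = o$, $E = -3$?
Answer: $\frac{4}{3} \approx 1.3333$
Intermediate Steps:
$r{\left(A \right)} = - \frac{17}{3} - 2 A$ ($r{\left(A \right)} = - \frac{8}{3} + \left(A \left(-2\right) - 3\right) = - \frac{8}{3} - \left(3 + 2 A\right) = - \frac{17}{3} - 2 A$)
$r{\left(22 \right)} - l{\left(-51 \right)} = \left(- \frac{17}{3} - 44\right) - -51 = \left(- \frac{17}{3} - 44\right) + 51 = - \frac{149}{3} + 51 = \frac{4}{3}$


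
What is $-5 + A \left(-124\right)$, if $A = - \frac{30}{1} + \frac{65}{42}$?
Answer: $\frac{73985}{21} \approx 3523.1$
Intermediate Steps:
$A = - \frac{1195}{42}$ ($A = \left(-30\right) 1 + 65 \cdot \frac{1}{42} = -30 + \frac{65}{42} = - \frac{1195}{42} \approx -28.452$)
$-5 + A \left(-124\right) = -5 - - \frac{74090}{21} = -5 + \frac{74090}{21} = \frac{73985}{21}$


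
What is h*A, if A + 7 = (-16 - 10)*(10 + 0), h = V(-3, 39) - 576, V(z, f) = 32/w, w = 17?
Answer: 2605920/17 ≈ 1.5329e+5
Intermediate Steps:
V(z, f) = 32/17
h = -9760/17 (h = 32/17 - 576 = -9760/17 ≈ -574.12)
A = -267 (A = -7 + (-16 - 10)*(10 + 0) = -7 - 26*10 = -7 - 260 = -267)
h*A = -9760/17*(-267) = 2605920/17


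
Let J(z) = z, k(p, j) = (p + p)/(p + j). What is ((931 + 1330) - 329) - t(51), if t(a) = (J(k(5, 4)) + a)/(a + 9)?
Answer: 1042811/540 ≈ 1931.1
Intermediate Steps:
k(p, j) = 2*p/(j + p) (k(p, j) = (2*p)/(j + p) = 2*p/(j + p))
t(a) = (10/9 + a)/(9 + a) (t(a) = (2*5/(4 + 5) + a)/(a + 9) = (2*5/9 + a)/(9 + a) = (2*5*(⅑) + a)/(9 + a) = (10/9 + a)/(9 + a))
((931 + 1330) - 329) - t(51) = ((931 + 1330) - 329) - (10/9 + 51)/(9 + 51) = (2261 - 329) - 469/(60*9) = 1932 - 469/(60*9) = 1932 - 1*469/540 = 1932 - 469/540 = 1042811/540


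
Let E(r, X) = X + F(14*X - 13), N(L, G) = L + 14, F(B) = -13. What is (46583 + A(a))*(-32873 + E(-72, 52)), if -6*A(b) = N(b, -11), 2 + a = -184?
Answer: -4591342390/3 ≈ -1.5304e+9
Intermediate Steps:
a = -186 (a = -2 - 184 = -186)
N(L, G) = 14 + L
E(r, X) = -13 + X (E(r, X) = X - 13 = -13 + X)
A(b) = -7/3 - b/6 (A(b) = -(14 + b)/6 = -7/3 - b/6)
(46583 + A(a))*(-32873 + E(-72, 52)) = (46583 + (-7/3 - 1/6*(-186)))*(-32873 + (-13 + 52)) = (46583 + (-7/3 + 31))*(-32873 + 39) = (46583 + 86/3)*(-32834) = (139835/3)*(-32834) = -4591342390/3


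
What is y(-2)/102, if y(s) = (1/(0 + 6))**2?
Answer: 1/3672 ≈ 0.00027233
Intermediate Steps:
y(s) = 1/36 (y(s) = (1/6)**2 = 1/36)
y(-2)/102 = (1/36)/102 = (1/36)*(1/102) = 1/3672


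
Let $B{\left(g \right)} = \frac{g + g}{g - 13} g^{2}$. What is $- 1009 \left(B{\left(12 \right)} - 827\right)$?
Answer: $4321547$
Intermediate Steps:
$B{\left(g \right)} = \frac{2 g^{3}}{-13 + g}$ ($B{\left(g \right)} = \frac{2 g}{-13 + g} g^{2} = \frac{2 g^{3}}{-13 + g}$)
$- 1009 \left(B{\left(12 \right)} - 827\right) = - 1009 \left(\frac{2 \cdot 12^{3}}{-13 + 12} - 827\right) = - 1009 \left(2 \cdot 1728 \frac{1}{-1} - 827\right) = - 1009 \left(2 \cdot 1728 \left(-1\right) - 827\right) = - 1009 \left(-3456 - 827\right) = \left(-1009\right) \left(-4283\right) = 4321547$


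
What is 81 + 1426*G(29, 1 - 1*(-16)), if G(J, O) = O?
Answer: 24323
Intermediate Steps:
81 + 1426*G(29, 1 - 1*(-16)) = 81 + 1426*(1 - 1*(-16)) = 81 + 1426*(1 + 16) = 81 + 1426*17 = 81 + 24242 = 24323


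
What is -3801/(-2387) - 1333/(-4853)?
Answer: 3089732/1654873 ≈ 1.8671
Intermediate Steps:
-3801/(-2387) - 1333/(-4853) = -3801*(-1/2387) - 1333*(-1/4853) = 543/341 + 1333/4853 = 3089732/1654873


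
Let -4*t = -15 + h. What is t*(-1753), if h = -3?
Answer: -15777/2 ≈ -7888.5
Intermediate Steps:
t = 9/2 (t = -(-15 - 3)/4 = -1/4*(-18) = 9/2 ≈ 4.5000)
t*(-1753) = (9/2)*(-1753) = -15777/2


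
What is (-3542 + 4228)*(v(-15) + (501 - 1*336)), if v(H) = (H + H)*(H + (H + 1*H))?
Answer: 1039290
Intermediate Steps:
v(H) = 6*H² (v(H) = (2*H)*(H + (H + H)) = (2*H)*(H + 2*H) = (2*H)*(3*H) = 6*H²)
(-3542 + 4228)*(v(-15) + (501 - 1*336)) = (-3542 + 4228)*(6*(-15)² + (501 - 1*336)) = 686*(6*225 + (501 - 336)) = 686*(1350 + 165) = 686*1515 = 1039290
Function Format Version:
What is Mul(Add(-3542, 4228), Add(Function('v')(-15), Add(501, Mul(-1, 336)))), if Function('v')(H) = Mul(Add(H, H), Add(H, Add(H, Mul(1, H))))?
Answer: 1039290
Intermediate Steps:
Function('v')(H) = Mul(6, Pow(H, 2)) (Function('v')(H) = Mul(Mul(2, H), Add(H, Add(H, H))) = Mul(Mul(2, H), Add(H, Mul(2, H))) = Mul(Mul(2, H), Mul(3, H)) = Mul(6, Pow(H, 2)))
Mul(Add(-3542, 4228), Add(Function('v')(-15), Add(501, Mul(-1, 336)))) = Mul(Add(-3542, 4228), Add(Mul(6, Pow(-15, 2)), Add(501, Mul(-1, 336)))) = Mul(686, Add(Mul(6, 225), Add(501, -336))) = Mul(686, Add(1350, 165)) = Mul(686, 1515) = 1039290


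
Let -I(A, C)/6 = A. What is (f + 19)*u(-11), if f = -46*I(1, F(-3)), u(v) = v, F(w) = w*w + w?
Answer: -3245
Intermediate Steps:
F(w) = w + w**2 (F(w) = w**2 + w = w + w**2)
I(A, C) = -6*A
f = 276 (f = -(-276) = -46*(-6) = 276)
(f + 19)*u(-11) = (276 + 19)*(-11) = 295*(-11) = -3245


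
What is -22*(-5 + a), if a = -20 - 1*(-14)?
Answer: 242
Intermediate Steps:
a = -6 (a = -20 + 14 = -6)
-22*(-5 + a) = -22*(-5 - 6) = -22*(-11) = 242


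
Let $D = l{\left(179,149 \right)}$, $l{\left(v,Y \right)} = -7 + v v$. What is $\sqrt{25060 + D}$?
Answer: $\sqrt{57094} \approx 238.94$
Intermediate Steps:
$l{\left(v,Y \right)} = -7 + v^{2}$
$D = 32034$ ($D = -7 + 179^{2} = -7 + 32041 = 32034$)
$\sqrt{25060 + D} = \sqrt{25060 + 32034} = \sqrt{57094}$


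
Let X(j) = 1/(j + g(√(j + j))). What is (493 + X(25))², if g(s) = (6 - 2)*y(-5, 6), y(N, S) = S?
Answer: 583608964/2401 ≈ 2.4307e+5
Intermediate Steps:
g(s) = 24 (g(s) = (6 - 2)*6 = 4*6 = 24)
X(j) = 1/(24 + j) (X(j) = 1/(j + 24) = 1/(24 + j))
(493 + X(25))² = (493 + 1/(24 + 25))² = (493 + 1/49)² = (24158/49)² = 583608964/2401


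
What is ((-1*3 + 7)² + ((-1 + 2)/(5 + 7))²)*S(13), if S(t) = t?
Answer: 29965/144 ≈ 208.09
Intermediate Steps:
((-1*3 + 7)² + ((-1 + 2)/(5 + 7))²)*S(13) = ((-1*3 + 7)² + ((-1 + 2)/(5 + 7))²)*13 = ((-3 + 7)² + (1/12)²)*13 = (4² + (1*(1/12))²)*13 = (16 + (1/12)²)*13 = (16 + 1/144)*13 = (2305/144)*13 = 29965/144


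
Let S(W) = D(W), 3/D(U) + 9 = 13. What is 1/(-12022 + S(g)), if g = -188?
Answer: -4/48085 ≈ -8.3186e-5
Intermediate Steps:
D(U) = 3/4 (D(U) = 3/(-9 + 13) = 3/4)
S(W) = 3/4
1/(-12022 + S(g)) = 1/(-12022 + 3/4) = 1/(-48085/4) = -4/48085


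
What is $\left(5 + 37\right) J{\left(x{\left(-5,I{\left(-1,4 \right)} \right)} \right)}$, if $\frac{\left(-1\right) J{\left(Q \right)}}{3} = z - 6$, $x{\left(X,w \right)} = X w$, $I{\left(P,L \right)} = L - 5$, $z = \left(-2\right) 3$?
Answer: $1512$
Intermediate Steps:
$z = -6$
$I{\left(P,L \right)} = -5 + L$ ($I{\left(P,L \right)} = L - 5 = -5 + L$)
$J{\left(Q \right)} = 36$ ($J{\left(Q \right)} = - 3 \left(-6 - 6\right) = \left(-3\right) \left(-12\right) = 36$)
$\left(5 + 37\right) J{\left(x{\left(-5,I{\left(-1,4 \right)} \right)} \right)} = \left(5 + 37\right) 36 = 42 \cdot 36 = 1512$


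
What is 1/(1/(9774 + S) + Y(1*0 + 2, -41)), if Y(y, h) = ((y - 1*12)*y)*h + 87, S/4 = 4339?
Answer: 27130/24606911 ≈ 0.0011025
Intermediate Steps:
S = 17356 (S = 4*4339 = 17356)
Y(y, h) = 87 + h*y*(-12 + y) (Y(y, h) = ((y - 12)*y)*h + 87 = ((-12 + y)*y)*h + 87 = (y*(-12 + y))*h + 87 = h*y*(-12 + y) + 87 = 87 + h*y*(-12 + y))
1/(1/(9774 + S) + Y(1*0 + 2, -41)) = 1/(1/(9774 + 17356) + (87 - 41*(1*0 + 2)² - 12*(-41)*(1*0 + 2))) = 1/(1/27130 + (87 - 41*(0 + 2)² - 12*(-41)*(0 + 2))) = 1/(1/27130 + (87 - 41*2² - 12*(-41)*2)) = 1/(1/27130 + (87 - 41*4 + 984)) = 1/(1/27130 + (87 - 164 + 984)) = 1/(1/27130 + 907) = 1/(24606911/27130) = 27130/24606911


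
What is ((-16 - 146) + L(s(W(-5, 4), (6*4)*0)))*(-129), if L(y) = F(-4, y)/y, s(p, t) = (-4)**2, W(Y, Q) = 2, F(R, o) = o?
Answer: 20769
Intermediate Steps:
s(p, t) = 16
L(y) = 1 (L(y) = y/y = 1)
((-16 - 146) + L(s(W(-5, 4), (6*4)*0)))*(-129) = ((-16 - 146) + 1)*(-129) = (-162 + 1)*(-129) = -161*(-129) = 20769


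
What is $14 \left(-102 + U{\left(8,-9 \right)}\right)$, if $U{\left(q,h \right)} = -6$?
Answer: $-1512$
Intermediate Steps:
$14 \left(-102 + U{\left(8,-9 \right)}\right) = 14 \left(-102 - 6\right) = 14 \left(-108\right) = -1512$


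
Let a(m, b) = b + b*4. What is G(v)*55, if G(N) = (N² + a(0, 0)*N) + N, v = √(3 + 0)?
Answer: 165 + 55*√3 ≈ 260.26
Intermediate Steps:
v = √3 ≈ 1.7320
a(m, b) = 5*b (a(m, b) = b + 4*b = 5*b)
G(N) = N + N² (G(N) = (N² + (5*0)*N) + N = (N² + 0*N) + N = (N² + 0) + N = N² + N = N + N²)
G(v)*55 = (√3*(1 + √3))*55 = 55*√3*(1 + √3)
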